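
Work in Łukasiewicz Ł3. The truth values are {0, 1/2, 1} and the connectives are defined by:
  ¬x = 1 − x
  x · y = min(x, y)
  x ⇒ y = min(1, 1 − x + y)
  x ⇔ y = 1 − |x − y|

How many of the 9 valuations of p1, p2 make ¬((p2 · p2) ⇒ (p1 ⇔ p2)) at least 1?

1

p1 = 0, p2 = 0 ↦ 0  <
p1 = 0, p2 = 1/2 ↦ 0  <
p1 = 0, p2 = 1 ↦ 1  ≥
p1 = 1/2, p2 = 0 ↦ 0  <
p1 = 1/2, p2 = 1/2 ↦ 0  <
p1 = 1/2, p2 = 1 ↦ 1/2  <
p1 = 1, p2 = 0 ↦ 0  <
p1 = 1, p2 = 1/2 ↦ 0  <
p1 = 1, p2 = 1 ↦ 0  <
So 1 of the 9 assignments meets the threshold.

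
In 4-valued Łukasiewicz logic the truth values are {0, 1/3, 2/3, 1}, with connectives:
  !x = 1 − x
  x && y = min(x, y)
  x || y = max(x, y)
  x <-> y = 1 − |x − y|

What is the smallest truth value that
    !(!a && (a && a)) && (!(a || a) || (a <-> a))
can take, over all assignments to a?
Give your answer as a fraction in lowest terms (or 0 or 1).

Take a = 1/3:
!a = !1/3 = 2/3
a && a = 1/3 && 1/3 = 1/3
!a && (a && a) = 2/3 && 1/3 = 1/3
!(!a && (a && a)) = !1/3 = 2/3
a || a = 1/3 || 1/3 = 1/3
!(a || a) = !1/3 = 2/3
a <-> a = 1/3 <-> 1/3 = 1
!(a || a) || (a <-> a) = 2/3 || 1 = 1
!(!a && (a && a)) && (!(a || a) || (a <-> a)) = 2/3 && 1 = 2/3
No assignment yields a value below 2/3, so this is the minimum.

2/3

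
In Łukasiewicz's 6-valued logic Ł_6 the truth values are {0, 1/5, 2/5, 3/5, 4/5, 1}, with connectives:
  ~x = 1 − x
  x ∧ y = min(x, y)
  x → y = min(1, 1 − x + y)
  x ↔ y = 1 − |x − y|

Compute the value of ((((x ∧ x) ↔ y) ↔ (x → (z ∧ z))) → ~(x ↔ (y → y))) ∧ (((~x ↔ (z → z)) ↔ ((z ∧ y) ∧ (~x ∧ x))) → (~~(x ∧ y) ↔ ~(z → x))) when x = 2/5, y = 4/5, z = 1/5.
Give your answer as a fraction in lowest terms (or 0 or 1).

x ∧ x = 2/5 ∧ 2/5 = 2/5
(x ∧ x) ↔ y = 2/5 ↔ 4/5 = 3/5
z ∧ z = 1/5 ∧ 1/5 = 1/5
x → (z ∧ z) = 2/5 → 1/5 = 4/5
((x ∧ x) ↔ y) ↔ (x → (z ∧ z)) = 3/5 ↔ 4/5 = 4/5
y → y = 4/5 → 4/5 = 1
x ↔ (y → y) = 2/5 ↔ 1 = 2/5
~(x ↔ (y → y)) = ~2/5 = 3/5
(((x ∧ x) ↔ y) ↔ (x → (z ∧ z))) → ~(x ↔ (y → y)) = 4/5 → 3/5 = 4/5
~x = ~2/5 = 3/5
z → z = 1/5 → 1/5 = 1
~x ↔ (z → z) = 3/5 ↔ 1 = 3/5
z ∧ y = 1/5 ∧ 4/5 = 1/5
~x = ~2/5 = 3/5
~x ∧ x = 3/5 ∧ 2/5 = 2/5
(z ∧ y) ∧ (~x ∧ x) = 1/5 ∧ 2/5 = 1/5
(~x ↔ (z → z)) ↔ ((z ∧ y) ∧ (~x ∧ x)) = 3/5 ↔ 1/5 = 3/5
x ∧ y = 2/5 ∧ 4/5 = 2/5
~(x ∧ y) = ~2/5 = 3/5
~~(x ∧ y) = ~3/5 = 2/5
z → x = 1/5 → 2/5 = 1
~(z → x) = ~1 = 0
~~(x ∧ y) ↔ ~(z → x) = 2/5 ↔ 0 = 3/5
((~x ↔ (z → z)) ↔ ((z ∧ y) ∧ (~x ∧ x))) → (~~(x ∧ y) ↔ ~(z → x)) = 3/5 → 3/5 = 1
((((x ∧ x) ↔ y) ↔ (x → (z ∧ z))) → ~(x ↔ (y → y))) ∧ (((~x ↔ (z → z)) ↔ ((z ∧ y) ∧ (~x ∧ x))) → (~~(x ∧ y) ↔ ~(z → x))) = 4/5 ∧ 1 = 4/5

4/5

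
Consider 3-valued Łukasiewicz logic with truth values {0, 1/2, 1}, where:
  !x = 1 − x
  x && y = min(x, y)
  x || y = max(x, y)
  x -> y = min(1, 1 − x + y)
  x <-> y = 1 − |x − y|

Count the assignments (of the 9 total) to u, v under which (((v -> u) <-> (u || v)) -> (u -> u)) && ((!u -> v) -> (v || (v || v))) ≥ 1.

u = 0, v = 0 ↦ 1  ≥
u = 0, v = 1/2 ↦ 1  ≥
u = 0, v = 1 ↦ 1  ≥
u = 1/2, v = 0 ↦ 1/2  <
u = 1/2, v = 1/2 ↦ 1/2  <
u = 1/2, v = 1 ↦ 1  ≥
u = 1, v = 0 ↦ 0  <
u = 1, v = 1/2 ↦ 1/2  <
u = 1, v = 1 ↦ 1  ≥
So 5 of the 9 assignments meet the threshold.

5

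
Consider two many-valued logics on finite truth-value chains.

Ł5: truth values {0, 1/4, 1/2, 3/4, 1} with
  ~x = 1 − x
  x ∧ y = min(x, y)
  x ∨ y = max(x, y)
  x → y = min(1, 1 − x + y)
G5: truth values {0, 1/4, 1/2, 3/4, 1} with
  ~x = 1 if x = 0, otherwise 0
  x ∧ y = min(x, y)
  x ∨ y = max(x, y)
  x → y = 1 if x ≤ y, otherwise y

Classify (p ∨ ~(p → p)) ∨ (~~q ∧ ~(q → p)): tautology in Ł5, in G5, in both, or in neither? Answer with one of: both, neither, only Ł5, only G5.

In Ł5: at p = 0, q = 0 the value is 0 — not a tautology.
In G5: at p = 0, q = 0 the value is 0 — not a tautology.

neither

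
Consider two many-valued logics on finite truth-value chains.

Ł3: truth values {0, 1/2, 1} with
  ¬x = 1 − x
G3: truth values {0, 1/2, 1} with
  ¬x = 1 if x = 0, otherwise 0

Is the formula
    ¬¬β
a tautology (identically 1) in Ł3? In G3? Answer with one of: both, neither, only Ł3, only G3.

neither

In Ł3: at β = 0 the value is 0 — not a tautology.
In G3: at β = 0 the value is 0 — not a tautology.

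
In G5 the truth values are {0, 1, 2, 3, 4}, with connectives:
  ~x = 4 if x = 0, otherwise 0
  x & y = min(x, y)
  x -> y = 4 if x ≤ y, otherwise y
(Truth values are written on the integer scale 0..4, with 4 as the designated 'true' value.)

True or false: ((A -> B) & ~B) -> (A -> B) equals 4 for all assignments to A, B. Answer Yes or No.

Yes

At A = 1, B = 3, for instance:
A -> B = 1 -> 3 = 4
~B = ~3 = 0
(A -> B) & ~B = 4 & 0 = 0
((A -> B) & ~B) -> (A -> B) = 0 -> 4 = 4
and checking the remaining 24 assignments likewise gives ≥ 4 in every case.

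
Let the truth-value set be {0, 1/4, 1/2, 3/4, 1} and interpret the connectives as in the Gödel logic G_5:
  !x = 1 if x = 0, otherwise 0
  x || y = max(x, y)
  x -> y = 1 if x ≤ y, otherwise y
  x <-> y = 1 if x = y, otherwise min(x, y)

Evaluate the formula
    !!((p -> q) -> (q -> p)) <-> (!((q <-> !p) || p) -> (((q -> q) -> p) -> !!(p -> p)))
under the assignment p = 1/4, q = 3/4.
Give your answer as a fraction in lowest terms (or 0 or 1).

1

p -> q = 1/4 -> 3/4 = 1
q -> p = 3/4 -> 1/4 = 1/4
(p -> q) -> (q -> p) = 1 -> 1/4 = 1/4
!((p -> q) -> (q -> p)) = !1/4 = 0
!!((p -> q) -> (q -> p)) = !0 = 1
!p = !1/4 = 0
q <-> !p = 3/4 <-> 0 = 0
(q <-> !p) || p = 0 || 1/4 = 1/4
!((q <-> !p) || p) = !1/4 = 0
q -> q = 3/4 -> 3/4 = 1
(q -> q) -> p = 1 -> 1/4 = 1/4
p -> p = 1/4 -> 1/4 = 1
!(p -> p) = !1 = 0
!!(p -> p) = !0 = 1
((q -> q) -> p) -> !!(p -> p) = 1/4 -> 1 = 1
!((q <-> !p) || p) -> (((q -> q) -> p) -> !!(p -> p)) = 0 -> 1 = 1
!!((p -> q) -> (q -> p)) <-> (!((q <-> !p) || p) -> (((q -> q) -> p) -> !!(p -> p))) = 1 <-> 1 = 1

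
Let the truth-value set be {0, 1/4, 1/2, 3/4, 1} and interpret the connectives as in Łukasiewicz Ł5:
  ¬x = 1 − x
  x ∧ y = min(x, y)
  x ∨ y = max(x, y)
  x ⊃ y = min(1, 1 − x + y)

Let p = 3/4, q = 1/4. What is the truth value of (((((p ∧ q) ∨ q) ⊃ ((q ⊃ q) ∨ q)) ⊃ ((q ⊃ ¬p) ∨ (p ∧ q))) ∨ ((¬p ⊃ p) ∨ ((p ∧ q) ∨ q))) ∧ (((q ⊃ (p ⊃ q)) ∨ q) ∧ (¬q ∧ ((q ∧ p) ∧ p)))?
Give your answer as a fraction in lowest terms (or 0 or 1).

p ∧ q = 3/4 ∧ 1/4 = 1/4
(p ∧ q) ∨ q = 1/4 ∨ 1/4 = 1/4
q ⊃ q = 1/4 ⊃ 1/4 = 1
(q ⊃ q) ∨ q = 1 ∨ 1/4 = 1
((p ∧ q) ∨ q) ⊃ ((q ⊃ q) ∨ q) = 1/4 ⊃ 1 = 1
¬p = ¬3/4 = 1/4
q ⊃ ¬p = 1/4 ⊃ 1/4 = 1
p ∧ q = 3/4 ∧ 1/4 = 1/4
(q ⊃ ¬p) ∨ (p ∧ q) = 1 ∨ 1/4 = 1
(((p ∧ q) ∨ q) ⊃ ((q ⊃ q) ∨ q)) ⊃ ((q ⊃ ¬p) ∨ (p ∧ q)) = 1 ⊃ 1 = 1
¬p = ¬3/4 = 1/4
¬p ⊃ p = 1/4 ⊃ 3/4 = 1
p ∧ q = 3/4 ∧ 1/4 = 1/4
(p ∧ q) ∨ q = 1/4 ∨ 1/4 = 1/4
(¬p ⊃ p) ∨ ((p ∧ q) ∨ q) = 1 ∨ 1/4 = 1
((((p ∧ q) ∨ q) ⊃ ((q ⊃ q) ∨ q)) ⊃ ((q ⊃ ¬p) ∨ (p ∧ q))) ∨ ((¬p ⊃ p) ∨ ((p ∧ q) ∨ q)) = 1 ∨ 1 = 1
p ⊃ q = 3/4 ⊃ 1/4 = 1/2
q ⊃ (p ⊃ q) = 1/4 ⊃ 1/2 = 1
(q ⊃ (p ⊃ q)) ∨ q = 1 ∨ 1/4 = 1
¬q = ¬1/4 = 3/4
q ∧ p = 1/4 ∧ 3/4 = 1/4
(q ∧ p) ∧ p = 1/4 ∧ 3/4 = 1/4
¬q ∧ ((q ∧ p) ∧ p) = 3/4 ∧ 1/4 = 1/4
((q ⊃ (p ⊃ q)) ∨ q) ∧ (¬q ∧ ((q ∧ p) ∧ p)) = 1 ∧ 1/4 = 1/4
(((((p ∧ q) ∨ q) ⊃ ((q ⊃ q) ∨ q)) ⊃ ((q ⊃ ¬p) ∨ (p ∧ q))) ∨ ((¬p ⊃ p) ∨ ((p ∧ q) ∨ q))) ∧ (((q ⊃ (p ⊃ q)) ∨ q) ∧ (¬q ∧ ((q ∧ p) ∧ p))) = 1 ∧ 1/4 = 1/4

1/4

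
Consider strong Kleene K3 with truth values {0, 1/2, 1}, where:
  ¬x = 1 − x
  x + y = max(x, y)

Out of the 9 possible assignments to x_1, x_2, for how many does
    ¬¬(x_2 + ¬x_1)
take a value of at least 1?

5

x_1 = 0, x_2 = 0 ↦ 1  ≥
x_1 = 0, x_2 = 1/2 ↦ 1  ≥
x_1 = 0, x_2 = 1 ↦ 1  ≥
x_1 = 1/2, x_2 = 0 ↦ 1/2  <
x_1 = 1/2, x_2 = 1/2 ↦ 1/2  <
x_1 = 1/2, x_2 = 1 ↦ 1  ≥
x_1 = 1, x_2 = 0 ↦ 0  <
x_1 = 1, x_2 = 1/2 ↦ 1/2  <
x_1 = 1, x_2 = 1 ↦ 1  ≥
So 5 of the 9 assignments meet the threshold.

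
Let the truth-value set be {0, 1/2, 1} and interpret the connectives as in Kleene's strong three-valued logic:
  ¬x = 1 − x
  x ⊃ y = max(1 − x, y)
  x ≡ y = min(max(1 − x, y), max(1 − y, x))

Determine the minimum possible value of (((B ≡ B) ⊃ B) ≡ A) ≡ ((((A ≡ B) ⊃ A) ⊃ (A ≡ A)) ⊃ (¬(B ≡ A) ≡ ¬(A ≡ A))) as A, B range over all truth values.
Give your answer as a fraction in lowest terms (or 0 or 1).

Take A = 0, B = 1/2:
B ≡ B = 1/2 ≡ 1/2 = 1/2
(B ≡ B) ⊃ B = 1/2 ⊃ 1/2 = 1/2
((B ≡ B) ⊃ B) ≡ A = 1/2 ≡ 0 = 1/2
A ≡ B = 0 ≡ 1/2 = 1/2
(A ≡ B) ⊃ A = 1/2 ⊃ 0 = 1/2
A ≡ A = 0 ≡ 0 = 1
((A ≡ B) ⊃ A) ⊃ (A ≡ A) = 1/2 ⊃ 1 = 1
B ≡ A = 1/2 ≡ 0 = 1/2
¬(B ≡ A) = ¬1/2 = 1/2
A ≡ A = 0 ≡ 0 = 1
¬(A ≡ A) = ¬1 = 0
¬(B ≡ A) ≡ ¬(A ≡ A) = 1/2 ≡ 0 = 1/2
(((A ≡ B) ⊃ A) ⊃ (A ≡ A)) ⊃ (¬(B ≡ A) ≡ ¬(A ≡ A)) = 1 ⊃ 1/2 = 1/2
(((B ≡ B) ⊃ B) ≡ A) ≡ ((((A ≡ B) ⊃ A) ⊃ (A ≡ A)) ⊃ (¬(B ≡ A) ≡ ¬(A ≡ A))) = 1/2 ≡ 1/2 = 1/2
No assignment yields a value below 1/2, so this is the minimum.

1/2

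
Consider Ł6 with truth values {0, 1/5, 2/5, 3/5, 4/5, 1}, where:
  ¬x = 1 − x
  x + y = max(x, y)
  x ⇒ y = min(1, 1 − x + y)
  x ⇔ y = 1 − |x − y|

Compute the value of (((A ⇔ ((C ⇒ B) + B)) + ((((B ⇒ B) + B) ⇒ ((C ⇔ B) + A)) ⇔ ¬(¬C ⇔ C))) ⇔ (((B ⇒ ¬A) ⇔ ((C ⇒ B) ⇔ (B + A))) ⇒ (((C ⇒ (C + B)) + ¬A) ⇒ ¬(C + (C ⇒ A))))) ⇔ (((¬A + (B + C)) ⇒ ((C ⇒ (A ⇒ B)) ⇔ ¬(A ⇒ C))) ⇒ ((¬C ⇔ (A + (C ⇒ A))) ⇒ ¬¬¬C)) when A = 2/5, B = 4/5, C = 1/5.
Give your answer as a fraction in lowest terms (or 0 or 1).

1/5

C ⇒ B = 1/5 ⇒ 4/5 = 1
(C ⇒ B) + B = 1 + 4/5 = 1
A ⇔ ((C ⇒ B) + B) = 2/5 ⇔ 1 = 2/5
B ⇒ B = 4/5 ⇒ 4/5 = 1
(B ⇒ B) + B = 1 + 4/5 = 1
C ⇔ B = 1/5 ⇔ 4/5 = 2/5
(C ⇔ B) + A = 2/5 + 2/5 = 2/5
((B ⇒ B) + B) ⇒ ((C ⇔ B) + A) = 1 ⇒ 2/5 = 2/5
¬C = ¬1/5 = 4/5
¬C ⇔ C = 4/5 ⇔ 1/5 = 2/5
¬(¬C ⇔ C) = ¬2/5 = 3/5
(((B ⇒ B) + B) ⇒ ((C ⇔ B) + A)) ⇔ ¬(¬C ⇔ C) = 2/5 ⇔ 3/5 = 4/5
(A ⇔ ((C ⇒ B) + B)) + ((((B ⇒ B) + B) ⇒ ((C ⇔ B) + A)) ⇔ ¬(¬C ⇔ C)) = 2/5 + 4/5 = 4/5
¬A = ¬2/5 = 3/5
B ⇒ ¬A = 4/5 ⇒ 3/5 = 4/5
C ⇒ B = 1/5 ⇒ 4/5 = 1
B + A = 4/5 + 2/5 = 4/5
(C ⇒ B) ⇔ (B + A) = 1 ⇔ 4/5 = 4/5
(B ⇒ ¬A) ⇔ ((C ⇒ B) ⇔ (B + A)) = 4/5 ⇔ 4/5 = 1
C + B = 1/5 + 4/5 = 4/5
C ⇒ (C + B) = 1/5 ⇒ 4/5 = 1
¬A = ¬2/5 = 3/5
(C ⇒ (C + B)) + ¬A = 1 + 3/5 = 1
C ⇒ A = 1/5 ⇒ 2/5 = 1
C + (C ⇒ A) = 1/5 + 1 = 1
¬(C + (C ⇒ A)) = ¬1 = 0
((C ⇒ (C + B)) + ¬A) ⇒ ¬(C + (C ⇒ A)) = 1 ⇒ 0 = 0
((B ⇒ ¬A) ⇔ ((C ⇒ B) ⇔ (B + A))) ⇒ (((C ⇒ (C + B)) + ¬A) ⇒ ¬(C + (C ⇒ A))) = 1 ⇒ 0 = 0
((A ⇔ ((C ⇒ B) + B)) + ((((B ⇒ B) + B) ⇒ ((C ⇔ B) + A)) ⇔ ¬(¬C ⇔ C))) ⇔ (((B ⇒ ¬A) ⇔ ((C ⇒ B) ⇔ (B + A))) ⇒ (((C ⇒ (C + B)) + ¬A) ⇒ ¬(C + (C ⇒ A)))) = 4/5 ⇔ 0 = 1/5
¬A = ¬2/5 = 3/5
B + C = 4/5 + 1/5 = 4/5
¬A + (B + C) = 3/5 + 4/5 = 4/5
A ⇒ B = 2/5 ⇒ 4/5 = 1
C ⇒ (A ⇒ B) = 1/5 ⇒ 1 = 1
A ⇒ C = 2/5 ⇒ 1/5 = 4/5
¬(A ⇒ C) = ¬4/5 = 1/5
(C ⇒ (A ⇒ B)) ⇔ ¬(A ⇒ C) = 1 ⇔ 1/5 = 1/5
(¬A + (B + C)) ⇒ ((C ⇒ (A ⇒ B)) ⇔ ¬(A ⇒ C)) = 4/5 ⇒ 1/5 = 2/5
¬C = ¬1/5 = 4/5
C ⇒ A = 1/5 ⇒ 2/5 = 1
A + (C ⇒ A) = 2/5 + 1 = 1
¬C ⇔ (A + (C ⇒ A)) = 4/5 ⇔ 1 = 4/5
¬C = ¬1/5 = 4/5
¬¬C = ¬4/5 = 1/5
¬¬¬C = ¬1/5 = 4/5
(¬C ⇔ (A + (C ⇒ A))) ⇒ ¬¬¬C = 4/5 ⇒ 4/5 = 1
((¬A + (B + C)) ⇒ ((C ⇒ (A ⇒ B)) ⇔ ¬(A ⇒ C))) ⇒ ((¬C ⇔ (A + (C ⇒ A))) ⇒ ¬¬¬C) = 2/5 ⇒ 1 = 1
(((A ⇔ ((C ⇒ B) + B)) + ((((B ⇒ B) + B) ⇒ ((C ⇔ B) + A)) ⇔ ¬(¬C ⇔ C))) ⇔ (((B ⇒ ¬A) ⇔ ((C ⇒ B) ⇔ (B + A))) ⇒ (((C ⇒ (C + B)) + ¬A) ⇒ ¬(C + (C ⇒ A))))) ⇔ (((¬A + (B + C)) ⇒ ((C ⇒ (A ⇒ B)) ⇔ ¬(A ⇒ C))) ⇒ ((¬C ⇔ (A + (C ⇒ A))) ⇒ ¬¬¬C)) = 1/5 ⇔ 1 = 1/5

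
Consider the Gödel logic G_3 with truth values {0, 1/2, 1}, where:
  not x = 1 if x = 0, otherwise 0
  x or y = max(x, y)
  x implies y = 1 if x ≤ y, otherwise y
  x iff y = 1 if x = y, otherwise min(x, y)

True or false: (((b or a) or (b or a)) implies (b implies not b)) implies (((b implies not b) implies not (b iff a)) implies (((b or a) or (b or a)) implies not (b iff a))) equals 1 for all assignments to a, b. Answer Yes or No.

a = 0, b = 0 ↦ 1
a = 0, b = 1/2 ↦ 1
a = 0, b = 1 ↦ 1
a = 1/2, b = 0 ↦ 1
a = 1/2, b = 1/2 ↦ 1
a = 1/2, b = 1 ↦ 1
a = 1, b = 0 ↦ 1
a = 1, b = 1/2 ↦ 1
a = 1, b = 1 ↦ 1
Every assignment gives a value ≥ 1.

Yes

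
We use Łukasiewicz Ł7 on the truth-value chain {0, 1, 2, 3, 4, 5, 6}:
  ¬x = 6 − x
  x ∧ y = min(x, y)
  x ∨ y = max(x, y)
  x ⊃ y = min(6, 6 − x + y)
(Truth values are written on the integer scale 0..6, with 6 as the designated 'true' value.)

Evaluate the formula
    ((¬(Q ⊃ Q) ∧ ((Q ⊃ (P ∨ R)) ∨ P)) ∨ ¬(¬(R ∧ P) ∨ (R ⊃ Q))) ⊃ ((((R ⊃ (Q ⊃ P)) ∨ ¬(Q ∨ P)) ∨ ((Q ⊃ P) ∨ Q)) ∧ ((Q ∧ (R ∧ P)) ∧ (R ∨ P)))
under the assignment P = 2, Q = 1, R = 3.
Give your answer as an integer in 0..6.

5

Q ⊃ Q = 1 ⊃ 1 = 6
¬(Q ⊃ Q) = ¬6 = 0
P ∨ R = 2 ∨ 3 = 3
Q ⊃ (P ∨ R) = 1 ⊃ 3 = 6
(Q ⊃ (P ∨ R)) ∨ P = 6 ∨ 2 = 6
¬(Q ⊃ Q) ∧ ((Q ⊃ (P ∨ R)) ∨ P) = 0 ∧ 6 = 0
R ∧ P = 3 ∧ 2 = 2
¬(R ∧ P) = ¬2 = 4
R ⊃ Q = 3 ⊃ 1 = 4
¬(R ∧ P) ∨ (R ⊃ Q) = 4 ∨ 4 = 4
¬(¬(R ∧ P) ∨ (R ⊃ Q)) = ¬4 = 2
(¬(Q ⊃ Q) ∧ ((Q ⊃ (P ∨ R)) ∨ P)) ∨ ¬(¬(R ∧ P) ∨ (R ⊃ Q)) = 0 ∨ 2 = 2
Q ⊃ P = 1 ⊃ 2 = 6
R ⊃ (Q ⊃ P) = 3 ⊃ 6 = 6
Q ∨ P = 1 ∨ 2 = 2
¬(Q ∨ P) = ¬2 = 4
(R ⊃ (Q ⊃ P)) ∨ ¬(Q ∨ P) = 6 ∨ 4 = 6
Q ⊃ P = 1 ⊃ 2 = 6
(Q ⊃ P) ∨ Q = 6 ∨ 1 = 6
((R ⊃ (Q ⊃ P)) ∨ ¬(Q ∨ P)) ∨ ((Q ⊃ P) ∨ Q) = 6 ∨ 6 = 6
R ∧ P = 3 ∧ 2 = 2
Q ∧ (R ∧ P) = 1 ∧ 2 = 1
R ∨ P = 3 ∨ 2 = 3
(Q ∧ (R ∧ P)) ∧ (R ∨ P) = 1 ∧ 3 = 1
(((R ⊃ (Q ⊃ P)) ∨ ¬(Q ∨ P)) ∨ ((Q ⊃ P) ∨ Q)) ∧ ((Q ∧ (R ∧ P)) ∧ (R ∨ P)) = 6 ∧ 1 = 1
((¬(Q ⊃ Q) ∧ ((Q ⊃ (P ∨ R)) ∨ P)) ∨ ¬(¬(R ∧ P) ∨ (R ⊃ Q))) ⊃ ((((R ⊃ (Q ⊃ P)) ∨ ¬(Q ∨ P)) ∨ ((Q ⊃ P) ∨ Q)) ∧ ((Q ∧ (R ∧ P)) ∧ (R ∨ P))) = 2 ⊃ 1 = 5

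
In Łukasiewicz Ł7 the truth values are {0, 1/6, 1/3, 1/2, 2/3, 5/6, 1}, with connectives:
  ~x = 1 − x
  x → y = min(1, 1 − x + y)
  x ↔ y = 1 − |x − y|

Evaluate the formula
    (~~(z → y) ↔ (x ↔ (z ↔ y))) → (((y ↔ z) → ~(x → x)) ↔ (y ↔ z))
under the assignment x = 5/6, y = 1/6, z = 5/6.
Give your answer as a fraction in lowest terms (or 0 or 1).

5/6

z → y = 5/6 → 1/6 = 1/3
~(z → y) = ~1/3 = 2/3
~~(z → y) = ~2/3 = 1/3
z ↔ y = 5/6 ↔ 1/6 = 1/3
x ↔ (z ↔ y) = 5/6 ↔ 1/3 = 1/2
~~(z → y) ↔ (x ↔ (z ↔ y)) = 1/3 ↔ 1/2 = 5/6
y ↔ z = 1/6 ↔ 5/6 = 1/3
x → x = 5/6 → 5/6 = 1
~(x → x) = ~1 = 0
(y ↔ z) → ~(x → x) = 1/3 → 0 = 2/3
y ↔ z = 1/6 ↔ 5/6 = 1/3
((y ↔ z) → ~(x → x)) ↔ (y ↔ z) = 2/3 ↔ 1/3 = 2/3
(~~(z → y) ↔ (x ↔ (z ↔ y))) → (((y ↔ z) → ~(x → x)) ↔ (y ↔ z)) = 5/6 → 2/3 = 5/6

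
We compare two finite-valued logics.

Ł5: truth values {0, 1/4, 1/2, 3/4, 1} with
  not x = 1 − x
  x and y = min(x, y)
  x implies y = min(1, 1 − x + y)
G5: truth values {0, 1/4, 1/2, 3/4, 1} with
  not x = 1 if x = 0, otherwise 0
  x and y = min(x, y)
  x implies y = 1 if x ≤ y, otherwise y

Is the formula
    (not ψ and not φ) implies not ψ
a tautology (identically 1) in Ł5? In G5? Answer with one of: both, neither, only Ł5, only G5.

both

In Ł5: every assignment gives 1 — tautology.
In G5: every assignment gives 1 — tautology.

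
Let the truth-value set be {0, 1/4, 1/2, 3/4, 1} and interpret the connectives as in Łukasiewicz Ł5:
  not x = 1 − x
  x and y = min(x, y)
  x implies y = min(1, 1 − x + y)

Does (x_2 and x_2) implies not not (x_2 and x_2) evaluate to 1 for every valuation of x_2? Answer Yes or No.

Yes

x_2 = 0 ↦ 1
x_2 = 1/4 ↦ 1
x_2 = 1/2 ↦ 1
x_2 = 3/4 ↦ 1
x_2 = 1 ↦ 1
Every assignment gives a value ≥ 1.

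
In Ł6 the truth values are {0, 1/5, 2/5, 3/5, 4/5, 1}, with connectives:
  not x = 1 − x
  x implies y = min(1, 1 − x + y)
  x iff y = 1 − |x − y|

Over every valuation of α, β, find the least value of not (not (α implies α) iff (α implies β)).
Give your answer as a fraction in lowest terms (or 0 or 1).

0

Take α = 1, β = 0:
α implies α = 1 implies 1 = 1
not (α implies α) = not 1 = 0
α implies β = 1 implies 0 = 0
not (α implies α) iff (α implies β) = 0 iff 0 = 1
not (not (α implies α) iff (α implies β)) = not 1 = 0
No assignment yields a value below 0, so this is the minimum.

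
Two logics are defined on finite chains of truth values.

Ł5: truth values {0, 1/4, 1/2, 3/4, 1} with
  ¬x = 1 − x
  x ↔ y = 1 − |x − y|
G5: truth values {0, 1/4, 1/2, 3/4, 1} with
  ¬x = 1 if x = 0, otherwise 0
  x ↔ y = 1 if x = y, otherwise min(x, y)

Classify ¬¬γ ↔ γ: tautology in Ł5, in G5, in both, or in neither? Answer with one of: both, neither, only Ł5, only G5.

only Ł5

In Ł5: every assignment gives 1 — tautology.
In G5: at γ = 1/4 the value is 1/4 — not a tautology.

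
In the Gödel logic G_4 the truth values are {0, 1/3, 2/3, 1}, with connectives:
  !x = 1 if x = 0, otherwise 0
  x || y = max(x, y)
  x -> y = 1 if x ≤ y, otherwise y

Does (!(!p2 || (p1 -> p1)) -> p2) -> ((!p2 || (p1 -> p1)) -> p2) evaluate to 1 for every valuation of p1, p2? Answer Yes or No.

Counterexample: take p1 = 0, p2 = 0.
!p2 = !0 = 1
p1 -> p1 = 0 -> 0 = 1
!p2 || (p1 -> p1) = 1 || 1 = 1
!(!p2 || (p1 -> p1)) = !1 = 0
!(!p2 || (p1 -> p1)) -> p2 = 0 -> 0 = 1
!p2 = !0 = 1
p1 -> p1 = 0 -> 0 = 1
!p2 || (p1 -> p1) = 1 || 1 = 1
(!p2 || (p1 -> p1)) -> p2 = 1 -> 0 = 0
(!(!p2 || (p1 -> p1)) -> p2) -> ((!p2 || (p1 -> p1)) -> p2) = 1 -> 0 = 0
This gives 0 ≠ 1.

No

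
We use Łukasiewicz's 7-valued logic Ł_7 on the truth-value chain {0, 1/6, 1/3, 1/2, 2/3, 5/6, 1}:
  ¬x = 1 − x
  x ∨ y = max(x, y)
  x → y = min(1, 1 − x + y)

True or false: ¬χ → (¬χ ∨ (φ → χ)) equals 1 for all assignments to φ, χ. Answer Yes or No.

At φ = 1/6, χ = 1/6, for instance:
¬χ = ¬1/6 = 5/6
φ → χ = 1/6 → 1/6 = 1
¬χ ∨ (φ → χ) = 5/6 ∨ 1 = 1
¬χ → (¬χ ∨ (φ → χ)) = 5/6 → 1 = 1
and checking the remaining 48 assignments likewise gives ≥ 1 in every case.

Yes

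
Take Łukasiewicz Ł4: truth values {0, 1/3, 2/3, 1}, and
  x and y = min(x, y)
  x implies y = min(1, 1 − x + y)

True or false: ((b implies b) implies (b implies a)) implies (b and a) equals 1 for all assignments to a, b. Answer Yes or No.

No

Counterexample: take a = 0, b = 0.
b implies b = 0 implies 0 = 1
b implies a = 0 implies 0 = 1
(b implies b) implies (b implies a) = 1 implies 1 = 1
b and a = 0 and 0 = 0
((b implies b) implies (b implies a)) implies (b and a) = 1 implies 0 = 0
This gives 0 ≠ 1.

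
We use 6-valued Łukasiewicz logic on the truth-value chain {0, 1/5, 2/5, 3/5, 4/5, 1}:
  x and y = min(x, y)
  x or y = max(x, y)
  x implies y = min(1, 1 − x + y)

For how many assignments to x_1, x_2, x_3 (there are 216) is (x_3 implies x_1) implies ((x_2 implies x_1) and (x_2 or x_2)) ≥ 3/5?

125

value 1: 39 assignments (counts)
value 4/5: 41 assignments (counts)
value 3/5: 45 assignments (counts)
value 2/5: 39 assignments
value 1/5: 30 assignments
value 0: 22 assignments
So 125 of the 216 assignments meet the threshold.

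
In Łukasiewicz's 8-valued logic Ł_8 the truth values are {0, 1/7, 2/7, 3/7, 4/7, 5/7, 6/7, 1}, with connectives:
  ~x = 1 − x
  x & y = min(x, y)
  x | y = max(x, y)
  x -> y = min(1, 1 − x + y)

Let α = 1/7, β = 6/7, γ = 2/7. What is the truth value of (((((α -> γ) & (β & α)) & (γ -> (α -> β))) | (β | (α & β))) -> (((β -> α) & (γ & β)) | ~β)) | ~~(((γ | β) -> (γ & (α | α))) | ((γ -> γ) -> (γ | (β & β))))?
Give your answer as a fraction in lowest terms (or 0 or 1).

α -> γ = 1/7 -> 2/7 = 1
β & α = 6/7 & 1/7 = 1/7
(α -> γ) & (β & α) = 1 & 1/7 = 1/7
α -> β = 1/7 -> 6/7 = 1
γ -> (α -> β) = 2/7 -> 1 = 1
((α -> γ) & (β & α)) & (γ -> (α -> β)) = 1/7 & 1 = 1/7
α & β = 1/7 & 6/7 = 1/7
β | (α & β) = 6/7 | 1/7 = 6/7
(((α -> γ) & (β & α)) & (γ -> (α -> β))) | (β | (α & β)) = 1/7 | 6/7 = 6/7
β -> α = 6/7 -> 1/7 = 2/7
γ & β = 2/7 & 6/7 = 2/7
(β -> α) & (γ & β) = 2/7 & 2/7 = 2/7
~β = ~6/7 = 1/7
((β -> α) & (γ & β)) | ~β = 2/7 | 1/7 = 2/7
((((α -> γ) & (β & α)) & (γ -> (α -> β))) | (β | (α & β))) -> (((β -> α) & (γ & β)) | ~β) = 6/7 -> 2/7 = 3/7
γ | β = 2/7 | 6/7 = 6/7
α | α = 1/7 | 1/7 = 1/7
γ & (α | α) = 2/7 & 1/7 = 1/7
(γ | β) -> (γ & (α | α)) = 6/7 -> 1/7 = 2/7
γ -> γ = 2/7 -> 2/7 = 1
β & β = 6/7 & 6/7 = 6/7
γ | (β & β) = 2/7 | 6/7 = 6/7
(γ -> γ) -> (γ | (β & β)) = 1 -> 6/7 = 6/7
((γ | β) -> (γ & (α | α))) | ((γ -> γ) -> (γ | (β & β))) = 2/7 | 6/7 = 6/7
~(((γ | β) -> (γ & (α | α))) | ((γ -> γ) -> (γ | (β & β)))) = ~6/7 = 1/7
~~(((γ | β) -> (γ & (α | α))) | ((γ -> γ) -> (γ | (β & β)))) = ~1/7 = 6/7
(((((α -> γ) & (β & α)) & (γ -> (α -> β))) | (β | (α & β))) -> (((β -> α) & (γ & β)) | ~β)) | ~~(((γ | β) -> (γ & (α | α))) | ((γ -> γ) -> (γ | (β & β)))) = 3/7 | 6/7 = 6/7

6/7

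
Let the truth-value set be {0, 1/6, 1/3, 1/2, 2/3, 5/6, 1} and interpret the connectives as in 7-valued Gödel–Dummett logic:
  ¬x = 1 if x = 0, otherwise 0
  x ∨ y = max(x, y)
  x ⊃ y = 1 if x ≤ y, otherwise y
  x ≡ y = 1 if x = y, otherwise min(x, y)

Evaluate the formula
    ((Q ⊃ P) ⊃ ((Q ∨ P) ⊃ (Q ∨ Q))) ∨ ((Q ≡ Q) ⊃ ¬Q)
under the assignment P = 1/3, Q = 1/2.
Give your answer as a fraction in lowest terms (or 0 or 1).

Q ⊃ P = 1/2 ⊃ 1/3 = 1/3
Q ∨ P = 1/2 ∨ 1/3 = 1/2
Q ∨ Q = 1/2 ∨ 1/2 = 1/2
(Q ∨ P) ⊃ (Q ∨ Q) = 1/2 ⊃ 1/2 = 1
(Q ⊃ P) ⊃ ((Q ∨ P) ⊃ (Q ∨ Q)) = 1/3 ⊃ 1 = 1
Q ≡ Q = 1/2 ≡ 1/2 = 1
¬Q = ¬1/2 = 0
(Q ≡ Q) ⊃ ¬Q = 1 ⊃ 0 = 0
((Q ⊃ P) ⊃ ((Q ∨ P) ⊃ (Q ∨ Q))) ∨ ((Q ≡ Q) ⊃ ¬Q) = 1 ∨ 0 = 1

1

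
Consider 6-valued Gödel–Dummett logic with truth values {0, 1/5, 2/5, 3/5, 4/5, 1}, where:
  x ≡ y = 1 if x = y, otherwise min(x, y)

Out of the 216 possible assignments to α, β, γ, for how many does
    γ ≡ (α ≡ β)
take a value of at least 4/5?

44

value 1: 36 assignments (counts)
value 4/5: 8 assignments (counts)
value 3/5: 16 assignments
value 2/5: 30 assignments
value 1/5: 50 assignments
value 0: 76 assignments
So 44 of the 216 assignments meet the threshold.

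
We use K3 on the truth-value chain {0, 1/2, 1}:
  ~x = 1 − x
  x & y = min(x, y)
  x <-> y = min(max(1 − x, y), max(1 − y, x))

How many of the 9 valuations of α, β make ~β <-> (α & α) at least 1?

α = 0, β = 0 ↦ 0  <
α = 0, β = 1/2 ↦ 1/2  <
α = 0, β = 1 ↦ 1  ≥
α = 1/2, β = 0 ↦ 1/2  <
α = 1/2, β = 1/2 ↦ 1/2  <
α = 1/2, β = 1 ↦ 1/2  <
α = 1, β = 0 ↦ 1  ≥
α = 1, β = 1/2 ↦ 1/2  <
α = 1, β = 1 ↦ 0  <
So 2 of the 9 assignments meet the threshold.

2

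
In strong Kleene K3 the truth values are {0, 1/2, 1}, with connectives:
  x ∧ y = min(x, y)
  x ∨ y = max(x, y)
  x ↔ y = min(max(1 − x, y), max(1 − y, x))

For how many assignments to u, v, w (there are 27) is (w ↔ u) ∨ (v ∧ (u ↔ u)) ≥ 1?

value 1: 10 assignments (counts)
value 1/2: 15 assignments
value 0: 2 assignments
So 10 of the 27 assignments meet the threshold.

10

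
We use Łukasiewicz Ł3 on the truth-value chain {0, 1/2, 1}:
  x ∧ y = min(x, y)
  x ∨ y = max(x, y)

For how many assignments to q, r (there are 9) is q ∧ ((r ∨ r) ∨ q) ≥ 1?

q = 0, r = 0 ↦ 0  <
q = 0, r = 1/2 ↦ 0  <
q = 0, r = 1 ↦ 0  <
q = 1/2, r = 0 ↦ 1/2  <
q = 1/2, r = 1/2 ↦ 1/2  <
q = 1/2, r = 1 ↦ 1/2  <
q = 1, r = 0 ↦ 1  ≥
q = 1, r = 1/2 ↦ 1  ≥
q = 1, r = 1 ↦ 1  ≥
So 3 of the 9 assignments meet the threshold.

3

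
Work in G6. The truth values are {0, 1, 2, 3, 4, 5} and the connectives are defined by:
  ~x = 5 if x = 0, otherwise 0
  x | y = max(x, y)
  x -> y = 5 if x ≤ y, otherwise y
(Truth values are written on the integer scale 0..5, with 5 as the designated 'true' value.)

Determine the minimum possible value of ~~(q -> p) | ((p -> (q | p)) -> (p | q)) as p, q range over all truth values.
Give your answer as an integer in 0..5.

1

Take p = 0, q = 1:
q -> p = 1 -> 0 = 0
~(q -> p) = ~0 = 5
~~(q -> p) = ~5 = 0
q | p = 1 | 0 = 1
p -> (q | p) = 0 -> 1 = 5
p | q = 0 | 1 = 1
(p -> (q | p)) -> (p | q) = 5 -> 1 = 1
~~(q -> p) | ((p -> (q | p)) -> (p | q)) = 0 | 1 = 1
No assignment yields a value below 1, so this is the minimum.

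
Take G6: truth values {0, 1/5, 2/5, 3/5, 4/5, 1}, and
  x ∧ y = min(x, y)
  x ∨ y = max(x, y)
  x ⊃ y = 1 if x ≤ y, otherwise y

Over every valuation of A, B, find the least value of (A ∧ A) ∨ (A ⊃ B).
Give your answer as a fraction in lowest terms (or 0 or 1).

1/5

Take A = 1/5, B = 0:
A ∧ A = 1/5 ∧ 1/5 = 1/5
A ⊃ B = 1/5 ⊃ 0 = 0
(A ∧ A) ∨ (A ⊃ B) = 1/5 ∨ 0 = 1/5
No assignment yields a value below 1/5, so this is the minimum.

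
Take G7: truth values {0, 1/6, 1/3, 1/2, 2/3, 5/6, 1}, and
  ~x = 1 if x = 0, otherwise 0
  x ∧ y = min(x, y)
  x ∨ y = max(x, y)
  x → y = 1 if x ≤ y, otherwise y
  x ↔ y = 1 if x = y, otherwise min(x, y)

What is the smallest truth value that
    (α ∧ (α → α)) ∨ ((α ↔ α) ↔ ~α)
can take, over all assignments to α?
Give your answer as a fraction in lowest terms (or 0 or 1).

1/6

Take α = 1/6:
α → α = 1/6 → 1/6 = 1
α ∧ (α → α) = 1/6 ∧ 1 = 1/6
α ↔ α = 1/6 ↔ 1/6 = 1
~α = ~1/6 = 0
(α ↔ α) ↔ ~α = 1 ↔ 0 = 0
(α ∧ (α → α)) ∨ ((α ↔ α) ↔ ~α) = 1/6 ∨ 0 = 1/6
No assignment yields a value below 1/6, so this is the minimum.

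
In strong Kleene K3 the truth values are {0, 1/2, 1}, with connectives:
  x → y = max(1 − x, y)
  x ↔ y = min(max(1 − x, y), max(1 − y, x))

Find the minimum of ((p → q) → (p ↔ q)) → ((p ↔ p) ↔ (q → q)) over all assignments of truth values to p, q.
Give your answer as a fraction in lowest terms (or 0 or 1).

Take p = 0, q = 1/2:
p → q = 0 → 1/2 = 1
p ↔ q = 0 ↔ 1/2 = 1/2
(p → q) → (p ↔ q) = 1 → 1/2 = 1/2
p ↔ p = 0 ↔ 0 = 1
q → q = 1/2 → 1/2 = 1/2
(p ↔ p) ↔ (q → q) = 1 ↔ 1/2 = 1/2
((p → q) → (p ↔ q)) → ((p ↔ p) ↔ (q → q)) = 1/2 → 1/2 = 1/2
No assignment yields a value below 1/2, so this is the minimum.

1/2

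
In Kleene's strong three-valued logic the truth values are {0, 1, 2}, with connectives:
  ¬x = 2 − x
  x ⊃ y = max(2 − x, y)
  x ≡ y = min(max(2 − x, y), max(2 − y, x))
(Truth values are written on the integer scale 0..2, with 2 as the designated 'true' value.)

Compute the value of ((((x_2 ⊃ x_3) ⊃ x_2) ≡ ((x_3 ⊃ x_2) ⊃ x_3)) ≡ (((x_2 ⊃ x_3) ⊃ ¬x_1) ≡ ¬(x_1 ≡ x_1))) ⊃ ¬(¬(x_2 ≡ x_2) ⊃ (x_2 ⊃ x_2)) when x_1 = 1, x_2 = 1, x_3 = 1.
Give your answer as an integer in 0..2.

1

x_2 ⊃ x_3 = 1 ⊃ 1 = 1
(x_2 ⊃ x_3) ⊃ x_2 = 1 ⊃ 1 = 1
x_3 ⊃ x_2 = 1 ⊃ 1 = 1
(x_3 ⊃ x_2) ⊃ x_3 = 1 ⊃ 1 = 1
((x_2 ⊃ x_3) ⊃ x_2) ≡ ((x_3 ⊃ x_2) ⊃ x_3) = 1 ≡ 1 = 1
x_2 ⊃ x_3 = 1 ⊃ 1 = 1
¬x_1 = ¬1 = 1
(x_2 ⊃ x_3) ⊃ ¬x_1 = 1 ⊃ 1 = 1
x_1 ≡ x_1 = 1 ≡ 1 = 1
¬(x_1 ≡ x_1) = ¬1 = 1
((x_2 ⊃ x_3) ⊃ ¬x_1) ≡ ¬(x_1 ≡ x_1) = 1 ≡ 1 = 1
(((x_2 ⊃ x_3) ⊃ x_2) ≡ ((x_3 ⊃ x_2) ⊃ x_3)) ≡ (((x_2 ⊃ x_3) ⊃ ¬x_1) ≡ ¬(x_1 ≡ x_1)) = 1 ≡ 1 = 1
x_2 ≡ x_2 = 1 ≡ 1 = 1
¬(x_2 ≡ x_2) = ¬1 = 1
x_2 ⊃ x_2 = 1 ⊃ 1 = 1
¬(x_2 ≡ x_2) ⊃ (x_2 ⊃ x_2) = 1 ⊃ 1 = 1
¬(¬(x_2 ≡ x_2) ⊃ (x_2 ⊃ x_2)) = ¬1 = 1
((((x_2 ⊃ x_3) ⊃ x_2) ≡ ((x_3 ⊃ x_2) ⊃ x_3)) ≡ (((x_2 ⊃ x_3) ⊃ ¬x_1) ≡ ¬(x_1 ≡ x_1))) ⊃ ¬(¬(x_2 ≡ x_2) ⊃ (x_2 ⊃ x_2)) = 1 ⊃ 1 = 1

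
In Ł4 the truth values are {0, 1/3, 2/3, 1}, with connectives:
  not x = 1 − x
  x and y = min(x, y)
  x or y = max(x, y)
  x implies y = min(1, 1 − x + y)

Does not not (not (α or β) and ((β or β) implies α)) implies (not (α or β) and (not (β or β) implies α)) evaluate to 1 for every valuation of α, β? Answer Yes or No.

Counterexample: take α = 0, β = 0.
α or β = 0 or 0 = 0
not (α or β) = not 0 = 1
β or β = 0 or 0 = 0
(β or β) implies α = 0 implies 0 = 1
not (α or β) and ((β or β) implies α) = 1 and 1 = 1
not (not (α or β) and ((β or β) implies α)) = not 1 = 0
not not (not (α or β) and ((β or β) implies α)) = not 0 = 1
α or β = 0 or 0 = 0
not (α or β) = not 0 = 1
β or β = 0 or 0 = 0
not (β or β) = not 0 = 1
not (β or β) implies α = 1 implies 0 = 0
not (α or β) and (not (β or β) implies α) = 1 and 0 = 0
not not (not (α or β) and ((β or β) implies α)) implies (not (α or β) and (not (β or β) implies α)) = 1 implies 0 = 0
This gives 0 ≠ 1.

No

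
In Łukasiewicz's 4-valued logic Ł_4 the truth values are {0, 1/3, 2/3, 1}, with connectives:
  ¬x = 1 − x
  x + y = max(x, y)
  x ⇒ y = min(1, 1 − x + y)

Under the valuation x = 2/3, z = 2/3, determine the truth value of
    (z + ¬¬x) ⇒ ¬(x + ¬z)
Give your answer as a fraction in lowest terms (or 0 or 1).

¬x = ¬2/3 = 1/3
¬¬x = ¬1/3 = 2/3
z + ¬¬x = 2/3 + 2/3 = 2/3
¬z = ¬2/3 = 1/3
x + ¬z = 2/3 + 1/3 = 2/3
¬(x + ¬z) = ¬2/3 = 1/3
(z + ¬¬x) ⇒ ¬(x + ¬z) = 2/3 ⇒ 1/3 = 2/3

2/3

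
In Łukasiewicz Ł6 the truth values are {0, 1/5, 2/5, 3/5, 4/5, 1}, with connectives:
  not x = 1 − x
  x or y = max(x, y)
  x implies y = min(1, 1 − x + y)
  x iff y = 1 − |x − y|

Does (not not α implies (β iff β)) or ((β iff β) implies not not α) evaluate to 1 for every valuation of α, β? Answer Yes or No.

At α = 0, β = 2/5, for instance:
not α = not 0 = 1
not not α = not 1 = 0
β iff β = 2/5 iff 2/5 = 1
not not α implies (β iff β) = 0 implies 1 = 1
(β iff β) implies not not α = 1 implies 0 = 0
(not not α implies (β iff β)) or ((β iff β) implies not not α) = 1 or 0 = 1
and checking the remaining 35 assignments likewise gives ≥ 1 in every case.

Yes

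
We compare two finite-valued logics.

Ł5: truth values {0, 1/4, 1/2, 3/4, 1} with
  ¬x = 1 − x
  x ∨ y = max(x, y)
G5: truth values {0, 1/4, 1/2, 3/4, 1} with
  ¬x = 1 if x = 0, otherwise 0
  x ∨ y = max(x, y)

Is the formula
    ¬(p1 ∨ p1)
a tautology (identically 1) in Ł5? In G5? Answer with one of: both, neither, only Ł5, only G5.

neither

In Ł5: at p1 = 1/4 the value is 3/4 — not a tautology.
In G5: at p1 = 1/4 the value is 0 — not a tautology.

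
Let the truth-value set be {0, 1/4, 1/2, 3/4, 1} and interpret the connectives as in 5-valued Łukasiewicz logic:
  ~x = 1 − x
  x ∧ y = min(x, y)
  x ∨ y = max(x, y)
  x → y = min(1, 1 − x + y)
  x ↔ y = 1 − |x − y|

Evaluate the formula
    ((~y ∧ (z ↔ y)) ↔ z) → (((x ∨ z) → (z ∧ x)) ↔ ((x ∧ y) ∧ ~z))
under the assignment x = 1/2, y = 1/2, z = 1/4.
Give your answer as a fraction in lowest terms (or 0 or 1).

1

~y = ~1/2 = 1/2
z ↔ y = 1/4 ↔ 1/2 = 3/4
~y ∧ (z ↔ y) = 1/2 ∧ 3/4 = 1/2
(~y ∧ (z ↔ y)) ↔ z = 1/2 ↔ 1/4 = 3/4
x ∨ z = 1/2 ∨ 1/4 = 1/2
z ∧ x = 1/4 ∧ 1/2 = 1/4
(x ∨ z) → (z ∧ x) = 1/2 → 1/4 = 3/4
x ∧ y = 1/2 ∧ 1/2 = 1/2
~z = ~1/4 = 3/4
(x ∧ y) ∧ ~z = 1/2 ∧ 3/4 = 1/2
((x ∨ z) → (z ∧ x)) ↔ ((x ∧ y) ∧ ~z) = 3/4 ↔ 1/2 = 3/4
((~y ∧ (z ↔ y)) ↔ z) → (((x ∨ z) → (z ∧ x)) ↔ ((x ∧ y) ∧ ~z)) = 3/4 → 3/4 = 1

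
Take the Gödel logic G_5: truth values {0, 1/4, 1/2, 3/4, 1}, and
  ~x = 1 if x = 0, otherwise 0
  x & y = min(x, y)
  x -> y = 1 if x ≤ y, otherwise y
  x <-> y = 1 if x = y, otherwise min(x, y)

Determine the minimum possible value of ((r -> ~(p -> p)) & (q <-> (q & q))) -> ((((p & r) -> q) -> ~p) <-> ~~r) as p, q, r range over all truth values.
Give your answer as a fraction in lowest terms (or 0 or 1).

0

Take p = 0, q = 0, r = 0:
p -> p = 0 -> 0 = 1
~(p -> p) = ~1 = 0
r -> ~(p -> p) = 0 -> 0 = 1
q & q = 0 & 0 = 0
q <-> (q & q) = 0 <-> 0 = 1
(r -> ~(p -> p)) & (q <-> (q & q)) = 1 & 1 = 1
p & r = 0 & 0 = 0
(p & r) -> q = 0 -> 0 = 1
~p = ~0 = 1
((p & r) -> q) -> ~p = 1 -> 1 = 1
~r = ~0 = 1
~~r = ~1 = 0
(((p & r) -> q) -> ~p) <-> ~~r = 1 <-> 0 = 0
((r -> ~(p -> p)) & (q <-> (q & q))) -> ((((p & r) -> q) -> ~p) <-> ~~r) = 1 -> 0 = 0
No assignment yields a value below 0, so this is the minimum.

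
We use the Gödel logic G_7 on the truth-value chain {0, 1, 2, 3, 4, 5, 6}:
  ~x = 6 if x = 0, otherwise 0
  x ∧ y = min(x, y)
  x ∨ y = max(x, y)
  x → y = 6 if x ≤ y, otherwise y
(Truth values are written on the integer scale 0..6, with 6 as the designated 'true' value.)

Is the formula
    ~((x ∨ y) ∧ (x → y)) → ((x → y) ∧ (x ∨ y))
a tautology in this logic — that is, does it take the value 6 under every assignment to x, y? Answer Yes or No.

Counterexample: take x = 0, y = 0.
x ∨ y = 0 ∨ 0 = 0
x → y = 0 → 0 = 6
(x ∨ y) ∧ (x → y) = 0 ∧ 6 = 0
~((x ∨ y) ∧ (x → y)) = ~0 = 6
(x → y) ∧ (x ∨ y) = 6 ∧ 0 = 0
~((x ∨ y) ∧ (x → y)) → ((x → y) ∧ (x ∨ y)) = 6 → 0 = 0
This gives 0 ≠ 6.

No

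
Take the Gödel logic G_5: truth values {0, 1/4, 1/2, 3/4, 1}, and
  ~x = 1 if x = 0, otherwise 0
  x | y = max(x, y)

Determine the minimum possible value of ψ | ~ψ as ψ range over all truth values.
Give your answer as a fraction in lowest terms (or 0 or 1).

1/4

Take ψ = 1/4:
~ψ = ~1/4 = 0
ψ | ~ψ = 1/4 | 0 = 1/4
No assignment yields a value below 1/4, so this is the minimum.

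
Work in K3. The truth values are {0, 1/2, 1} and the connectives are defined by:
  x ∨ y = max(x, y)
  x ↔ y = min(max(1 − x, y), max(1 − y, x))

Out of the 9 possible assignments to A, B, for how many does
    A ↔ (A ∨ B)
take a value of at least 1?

A = 0, B = 0 ↦ 1  ≥
A = 0, B = 1/2 ↦ 1/2  <
A = 0, B = 1 ↦ 0  <
A = 1/2, B = 0 ↦ 1/2  <
A = 1/2, B = 1/2 ↦ 1/2  <
A = 1/2, B = 1 ↦ 1/2  <
A = 1, B = 0 ↦ 1  ≥
A = 1, B = 1/2 ↦ 1  ≥
A = 1, B = 1 ↦ 1  ≥
So 4 of the 9 assignments meet the threshold.

4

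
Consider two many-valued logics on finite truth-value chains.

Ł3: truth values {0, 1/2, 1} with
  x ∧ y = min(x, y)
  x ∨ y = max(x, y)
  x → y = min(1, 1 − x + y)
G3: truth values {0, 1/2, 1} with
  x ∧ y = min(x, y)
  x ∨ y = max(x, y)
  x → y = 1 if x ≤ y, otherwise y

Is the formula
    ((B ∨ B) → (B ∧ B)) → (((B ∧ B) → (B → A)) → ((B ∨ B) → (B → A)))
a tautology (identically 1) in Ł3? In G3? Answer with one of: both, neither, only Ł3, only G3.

both

In Ł3: every assignment gives 1 — tautology.
In G3: every assignment gives 1 — tautology.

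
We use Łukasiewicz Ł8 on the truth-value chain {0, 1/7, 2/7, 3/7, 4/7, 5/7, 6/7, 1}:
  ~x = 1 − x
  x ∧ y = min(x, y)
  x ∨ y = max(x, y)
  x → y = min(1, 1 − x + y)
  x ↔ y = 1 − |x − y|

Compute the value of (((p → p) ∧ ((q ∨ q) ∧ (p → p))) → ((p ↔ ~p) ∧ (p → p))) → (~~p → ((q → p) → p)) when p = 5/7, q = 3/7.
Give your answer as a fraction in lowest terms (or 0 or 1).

p → p = 5/7 → 5/7 = 1
q ∨ q = 3/7 ∨ 3/7 = 3/7
p → p = 5/7 → 5/7 = 1
(q ∨ q) ∧ (p → p) = 3/7 ∧ 1 = 3/7
(p → p) ∧ ((q ∨ q) ∧ (p → p)) = 1 ∧ 3/7 = 3/7
~p = ~5/7 = 2/7
p ↔ ~p = 5/7 ↔ 2/7 = 4/7
p → p = 5/7 → 5/7 = 1
(p ↔ ~p) ∧ (p → p) = 4/7 ∧ 1 = 4/7
((p → p) ∧ ((q ∨ q) ∧ (p → p))) → ((p ↔ ~p) ∧ (p → p)) = 3/7 → 4/7 = 1
~p = ~5/7 = 2/7
~~p = ~2/7 = 5/7
q → p = 3/7 → 5/7 = 1
(q → p) → p = 1 → 5/7 = 5/7
~~p → ((q → p) → p) = 5/7 → 5/7 = 1
(((p → p) ∧ ((q ∨ q) ∧ (p → p))) → ((p ↔ ~p) ∧ (p → p))) → (~~p → ((q → p) → p)) = 1 → 1 = 1

1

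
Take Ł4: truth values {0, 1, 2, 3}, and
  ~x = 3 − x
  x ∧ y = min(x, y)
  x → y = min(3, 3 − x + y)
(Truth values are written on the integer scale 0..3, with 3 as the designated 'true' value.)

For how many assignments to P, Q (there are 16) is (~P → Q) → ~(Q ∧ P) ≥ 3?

P = 0, Q = 0 ↦ 3  ≥
P = 0, Q = 1 ↦ 3  ≥
P = 0, Q = 2 ↦ 3  ≥
P = 0, Q = 3 ↦ 3  ≥
P = 1, Q = 0 ↦ 3  ≥
P = 1, Q = 1 ↦ 3  ≥
P = 1, Q = 2 ↦ 2  <
P = 1, Q = 3 ↦ 2  <
P = 2, Q = 0 ↦ 3  ≥
P = 2, Q = 1 ↦ 2  <
P = 2, Q = 2 ↦ 1  <
P = 2, Q = 3 ↦ 1  <
P = 3, Q = 0 ↦ 3  ≥
P = 3, Q = 1 ↦ 2  <
P = 3, Q = 2 ↦ 1  <
P = 3, Q = 3 ↦ 0  <
So 8 of the 16 assignments meet the threshold.

8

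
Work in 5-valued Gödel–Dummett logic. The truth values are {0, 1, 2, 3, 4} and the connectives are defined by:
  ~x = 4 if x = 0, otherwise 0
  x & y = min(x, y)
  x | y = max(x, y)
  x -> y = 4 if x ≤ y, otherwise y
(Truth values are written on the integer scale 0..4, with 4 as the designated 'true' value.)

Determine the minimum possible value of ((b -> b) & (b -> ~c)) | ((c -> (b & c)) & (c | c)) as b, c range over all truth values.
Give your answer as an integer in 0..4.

Take b = 1, c = 1:
b -> b = 1 -> 1 = 4
~c = ~1 = 0
b -> ~c = 1 -> 0 = 0
(b -> b) & (b -> ~c) = 4 & 0 = 0
b & c = 1 & 1 = 1
c -> (b & c) = 1 -> 1 = 4
c | c = 1 | 1 = 1
(c -> (b & c)) & (c | c) = 4 & 1 = 1
((b -> b) & (b -> ~c)) | ((c -> (b & c)) & (c | c)) = 0 | 1 = 1
No assignment yields a value below 1, so this is the minimum.

1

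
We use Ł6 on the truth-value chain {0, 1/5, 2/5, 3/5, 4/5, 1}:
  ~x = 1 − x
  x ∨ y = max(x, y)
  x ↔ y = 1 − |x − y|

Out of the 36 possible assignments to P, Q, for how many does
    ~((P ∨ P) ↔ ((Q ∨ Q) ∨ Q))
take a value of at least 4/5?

value 1: 2 assignments (counts)
value 4/5: 4 assignments (counts)
value 3/5: 6 assignments
value 2/5: 8 assignments
value 1/5: 10 assignments
value 0: 6 assignments
So 6 of the 36 assignments meet the threshold.

6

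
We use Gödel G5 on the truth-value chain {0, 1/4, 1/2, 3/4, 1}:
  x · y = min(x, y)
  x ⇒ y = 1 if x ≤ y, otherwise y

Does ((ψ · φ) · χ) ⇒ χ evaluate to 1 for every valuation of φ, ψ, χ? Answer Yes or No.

At φ = 1/4, ψ = 3/4, χ = 0, for instance:
ψ · φ = 3/4 · 1/4 = 1/4
(ψ · φ) · χ = 1/4 · 0 = 0
((ψ · φ) · χ) ⇒ χ = 0 ⇒ 0 = 1
and checking the remaining 124 assignments likewise gives ≥ 1 in every case.

Yes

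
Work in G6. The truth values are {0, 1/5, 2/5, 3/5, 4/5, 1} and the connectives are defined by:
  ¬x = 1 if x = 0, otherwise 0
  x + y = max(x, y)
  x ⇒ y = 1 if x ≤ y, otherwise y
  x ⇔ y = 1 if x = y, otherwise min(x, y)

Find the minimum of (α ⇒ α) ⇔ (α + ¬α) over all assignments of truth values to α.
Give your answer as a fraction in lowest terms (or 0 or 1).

1/5

Take α = 1/5:
α ⇒ α = 1/5 ⇒ 1/5 = 1
¬α = ¬1/5 = 0
α + ¬α = 1/5 + 0 = 1/5
(α ⇒ α) ⇔ (α + ¬α) = 1 ⇔ 1/5 = 1/5
No assignment yields a value below 1/5, so this is the minimum.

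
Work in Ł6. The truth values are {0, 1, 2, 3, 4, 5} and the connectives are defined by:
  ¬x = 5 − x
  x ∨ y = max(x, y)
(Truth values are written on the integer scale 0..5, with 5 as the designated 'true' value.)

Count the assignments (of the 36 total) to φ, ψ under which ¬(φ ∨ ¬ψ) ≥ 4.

4

value 5: 1 assignment (counts)
value 4: 3 assignments (counts)
value 3: 5 assignments
value 2: 7 assignments
value 1: 9 assignments
value 0: 11 assignments
So 4 of the 36 assignments meet the threshold.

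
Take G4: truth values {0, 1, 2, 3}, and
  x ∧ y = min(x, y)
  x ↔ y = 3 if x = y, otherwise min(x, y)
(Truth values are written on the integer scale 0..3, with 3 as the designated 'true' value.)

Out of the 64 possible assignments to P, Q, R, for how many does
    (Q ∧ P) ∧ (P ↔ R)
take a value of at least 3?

1

value 3: 1 assignment (counts)
value 2: 7 assignments
value 1: 19 assignments
value 0: 37 assignments
So 1 of the 64 assignments meets the threshold.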